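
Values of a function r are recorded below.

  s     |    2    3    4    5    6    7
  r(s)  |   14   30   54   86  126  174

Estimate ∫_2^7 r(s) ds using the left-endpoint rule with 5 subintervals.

Δs = 1.
Sum = 1·[14 + 30 + 54 + 86 + 126] = 310.

310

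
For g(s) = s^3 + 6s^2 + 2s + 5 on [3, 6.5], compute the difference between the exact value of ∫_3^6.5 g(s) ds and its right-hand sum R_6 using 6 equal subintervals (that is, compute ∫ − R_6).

Exact integral: ∫_3^6.5 g(s) ds = 972.015625.
R_6 = 1108.48828125.
Error = 972.015625 − 1108.48828125 = -136.47265625.

-136.47265625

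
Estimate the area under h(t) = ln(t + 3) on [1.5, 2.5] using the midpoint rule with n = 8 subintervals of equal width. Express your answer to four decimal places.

1.6078

Δt = (2.5 − 1.5)/8 = 0.125.
Midpoints: 1.5625, 1.6875, 1.8125, 1.9375, 2.0625, 2.1875, 2.3125, 2.4375.
h(1.5625) ≈ 1.5179, h(1.6875) ≈ 1.5449, h(1.8125) ≈ 1.5712, h(1.9375) ≈ 1.5969, h(2.0625) ≈ 1.6219, h(2.1875) ≈ 1.6463, h(2.3125) ≈ 1.6701, h(2.4375) ≈ 1.6933.
Sum = Δt · [h(1.5625) + h(1.6875) + h(1.8125) + ...].
Sum ≈ 1.6078.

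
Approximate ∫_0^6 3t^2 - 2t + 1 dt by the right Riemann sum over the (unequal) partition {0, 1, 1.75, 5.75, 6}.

386.015625

Subinterval widths: 1, 0.75, 4, 0.25.
Right endpoints: 1, 1.75, 5.75, 6.
f(1) = 2, f(1.75) = 6.6875, f(5.75) = 88.6875, f(6) = 97.
Sum = Σ Δt_i · f(t_i).
Sum = 386.015625.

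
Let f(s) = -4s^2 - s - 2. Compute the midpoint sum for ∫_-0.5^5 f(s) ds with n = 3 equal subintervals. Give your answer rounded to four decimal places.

-184.0463

Δs = (5 − (-0.5))/3 = 11/6.
Midpoints: 5/12, 2.25, 49/12.
f(5/12) = -28/9, f(2.25) = -24.5, f(49/12) = -655/9.
Sum = Δs · [f(5/12) + f(2.25) + f(49/12)].
Sum ≈ -184.0463.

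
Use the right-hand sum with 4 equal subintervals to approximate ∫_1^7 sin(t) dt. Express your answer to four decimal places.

Δt = (7 − 1)/4 = 1.5.
Right endpoints: 2.5, 4, 5.5, 7.
f(2.5) ≈ 0.5985, f(4) ≈ -0.7568, f(5.5) ≈ -0.7055, f(7) ≈ 0.6570.
Sum = Δt · [f(2.5) + f(4) + f(5.5) + f(7)].
Sum ≈ -0.3103.

-0.3103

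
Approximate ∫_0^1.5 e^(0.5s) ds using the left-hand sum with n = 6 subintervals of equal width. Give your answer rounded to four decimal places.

2.0973

Δs = (1.5 − 0)/6 = 0.25.
Left endpoints: 0, 0.25, 0.5, 0.75, 1, 1.25.
f(0) ≈ 1.0000, f(0.25) ≈ 1.1331, f(0.5) ≈ 1.2840, f(0.75) ≈ 1.4550, f(1) ≈ 1.6487, f(1.25) ≈ 1.8682.
Sum = Δs · [f(0) + f(0.25) + f(0.5) + ...].
Sum ≈ 2.0973.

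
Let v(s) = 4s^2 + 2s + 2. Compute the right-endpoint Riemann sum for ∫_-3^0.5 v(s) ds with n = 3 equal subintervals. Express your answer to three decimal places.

21.259

Δs = (0.5 − (-3))/3 = 7/6.
Right endpoints: -11/6, -2/3, 0.5.
v(-11/6) = 106/9, v(-2/3) = 22/9, v(0.5) = 4.
Sum = Δs · [v(-11/6) + v(-2/3) + v(0.5)].
Sum ≈ 21.259.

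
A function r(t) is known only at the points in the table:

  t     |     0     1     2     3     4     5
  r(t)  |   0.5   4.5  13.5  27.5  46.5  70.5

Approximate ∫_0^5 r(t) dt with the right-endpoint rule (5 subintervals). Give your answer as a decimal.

Δt = 1.
Sum = 1·[4.5 + 13.5 + 27.5 + 46.5 + 70.5] = 162.5.

162.5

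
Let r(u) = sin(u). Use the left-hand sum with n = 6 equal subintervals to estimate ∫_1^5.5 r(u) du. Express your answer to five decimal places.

Δu = (5.5 − 1)/6 = 0.75.
Left endpoints: 1, 1.75, 2.5, 3.25, 4, 4.75.
r(1) ≈ 0.84147, r(1.75) ≈ 0.98399, r(2.5) ≈ 0.59847, r(3.25) ≈ -0.10820, r(4) ≈ -0.75680, r(4.75) ≈ -0.99929.
Sum = Δu · [r(1) + r(1.75) + r(2.5) + ...].
Sum ≈ 0.41973.

0.41973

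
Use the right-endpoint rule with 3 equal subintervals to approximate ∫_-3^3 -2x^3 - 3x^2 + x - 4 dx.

Δx = (3 − (-3))/3 = 2.
Right endpoints: -1, 1, 3.
f(-1) = -6, f(1) = -8, f(3) = -82.
Sum = Δx · [f(-1) + f(1) + f(3)].
Sum = -192.

-192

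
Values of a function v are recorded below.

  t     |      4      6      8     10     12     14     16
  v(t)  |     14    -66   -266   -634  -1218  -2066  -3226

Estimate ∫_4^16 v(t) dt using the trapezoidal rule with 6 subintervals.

Δt = 2.
T_6 = (2/2)·[14 + 2·(-66) + 2·(-266) + 2·(-634) + 2·(-1218) + 2·(-2066) + (-3226)] = -11712.

-11712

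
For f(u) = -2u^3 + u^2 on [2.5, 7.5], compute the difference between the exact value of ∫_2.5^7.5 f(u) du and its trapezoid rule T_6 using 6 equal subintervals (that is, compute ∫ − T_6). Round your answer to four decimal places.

16.7824

Exact integral: ∫_2.5^7.5 f(u) du ≈ -1427.083333.
T_6 ≈ -1443.865741.
Error ≈ -1427.083333 − (-1443.865741) ≈ 16.7824.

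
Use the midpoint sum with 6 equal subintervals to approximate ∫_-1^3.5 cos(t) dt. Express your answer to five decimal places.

Δt = (3.5 − (-1))/6 = 0.75.
Midpoints: -0.625, 0.125, 0.875, 1.625, 2.375, 3.125.
f(-0.625) ≈ 0.81096, f(0.125) ≈ 0.99220, f(0.875) ≈ 0.64100, f(1.625) ≈ -0.05418, f(2.375) ≈ -0.72028, f(3.125) ≈ -0.99986.
Sum = Δt · [f(-0.625) + f(0.125) + f(0.875) + ...].
Sum ≈ 0.50238.

0.50238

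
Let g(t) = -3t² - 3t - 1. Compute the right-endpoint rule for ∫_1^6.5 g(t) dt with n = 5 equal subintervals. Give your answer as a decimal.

Δt = (6.5 − 1)/5 = 1.1.
Right endpoints: 2.1, 3.2, 4.3, 5.4, 6.5.
g(2.1) = -20.53, g(3.2) = -41.32, g(4.3) = -69.37, g(5.4) = -104.68, g(6.5) = -147.25.
Sum = Δt · [g(2.1) + g(3.2) + g(4.3) + g(5.4) + g(6.5)].
Sum = -421.465.

-421.465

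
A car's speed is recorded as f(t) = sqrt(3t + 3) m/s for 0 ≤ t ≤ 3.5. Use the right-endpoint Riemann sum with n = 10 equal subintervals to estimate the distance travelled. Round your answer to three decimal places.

Δt = (3.5 − 0)/10 = 0.35.
Right endpoints: 0.35, 0.7, 1.05, 1.4, 1.75, 2.1, 2.45, 2.8, 3.15, 3.5.
f(0.35) ≈ 2.012, f(0.7) ≈ 2.258, f(1.05) ≈ 2.480, f(1.4) ≈ 2.683, f(1.75) ≈ 2.872, f(2.1) ≈ 3.050, f(2.45) ≈ 3.217, f(2.8) ≈ 3.376, f(3.15) ≈ 3.528, f(3.5) ≈ 3.674.
Sum = Δt · [f(0.35) + f(0.7) + f(1.05) + ...].
Sum ≈ 10.203.

10.203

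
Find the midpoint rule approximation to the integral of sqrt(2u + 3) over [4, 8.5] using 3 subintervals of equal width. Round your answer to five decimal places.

17.66055

Δu = (8.5 − 4)/3 = 1.5.
Midpoints: 4.75, 6.25, 7.75.
f(4.75) ≈ 3.53553, f(6.25) ≈ 3.93700, f(7.75) ≈ 4.30116.
Sum = Δu · [f(4.75) + f(6.25) + f(7.75)].
Sum ≈ 17.66055.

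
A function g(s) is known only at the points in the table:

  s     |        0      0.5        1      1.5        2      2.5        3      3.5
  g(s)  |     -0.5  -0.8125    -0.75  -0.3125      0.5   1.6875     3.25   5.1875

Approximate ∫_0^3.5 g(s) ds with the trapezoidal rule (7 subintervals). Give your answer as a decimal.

Δs = 0.5.
T_7 = (0.5/2)·[(-0.5) + 2·(-0.8125) + 2·(-0.75) + 2·(-0.3125) + 2·0.5 + 2·1.6875 + 2·3.25 + 5.1875] = 2.953125.

2.953125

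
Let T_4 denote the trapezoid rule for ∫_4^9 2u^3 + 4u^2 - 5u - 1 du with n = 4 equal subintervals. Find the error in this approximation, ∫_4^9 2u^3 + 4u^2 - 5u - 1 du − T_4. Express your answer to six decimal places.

Exact integral: ∫_4^9 f(u) du ≈ 3871.66666667.
T_4 = 3927.65625.
Error ≈ 3871.66666667 − 3927.65625 ≈ -55.989583.

-55.989583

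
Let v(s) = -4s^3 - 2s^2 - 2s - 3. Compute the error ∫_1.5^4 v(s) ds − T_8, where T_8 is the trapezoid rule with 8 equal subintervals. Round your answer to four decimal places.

1.4242

Exact integral: ∫_1.5^4 v(s) ds ≈ -312.604167.
T_8 ≈ -314.028320.
Error ≈ -312.604167 − (-314.028320) ≈ 1.4242.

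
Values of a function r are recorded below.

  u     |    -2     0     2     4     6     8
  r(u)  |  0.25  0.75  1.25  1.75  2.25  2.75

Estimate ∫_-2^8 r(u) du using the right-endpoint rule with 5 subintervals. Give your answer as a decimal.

17.5

Δu = 2.
Sum = 2·[0.75 + 1.25 + 1.75 + 2.25 + 2.75] = 17.5.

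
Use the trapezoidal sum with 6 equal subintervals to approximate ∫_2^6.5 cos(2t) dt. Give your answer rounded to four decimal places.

Δt = (6.5 − 2)/6 = 0.75.
f(2) ≈ -0.6536, f(2.75) ≈ 0.7087, f(3.5) ≈ 0.7539, f(4.25) ≈ -0.6020, f(5) ≈ -0.8391, f(5.75) ≈ 0.4833, f(6.5) ≈ 0.9074.
T_6 = (Δt/2)·[f(t_0) + 2f(t_1) + ... + 2f(t_{5}) + f(t_6)].
Sum ≈ 0.4738.

0.4738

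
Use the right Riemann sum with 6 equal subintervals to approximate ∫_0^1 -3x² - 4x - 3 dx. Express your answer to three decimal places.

-6.597

Δx = (1 − 0)/6 = 1/6.
Right endpoints: 1/6, 1/3, 0.5, 2/3, 5/6, 1.
f(1/6) = -3.75, f(1/3) = -14/3, f(0.5) = -5.75, f(2/3) = -7, f(5/6) = -101/12, f(1) = -10.
Sum = Δx · [f(1/6) + f(1/3) + f(0.5) + ...].
Sum ≈ -6.597.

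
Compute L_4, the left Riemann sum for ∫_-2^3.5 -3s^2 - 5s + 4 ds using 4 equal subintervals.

Δs = (3.5 − (-2))/4 = 1.375.
Left endpoints: -2, -0.625, 0.75, 2.125.
f(-2) = 2, f(-0.625) = 5.953125, f(0.75) = -1.4375, f(2.125) = -20.171875.
Sum = Δs · [f(-2) + f(-0.625) + f(0.75) + f(2.125)].
Sum = -18.77734375.

-18.77734375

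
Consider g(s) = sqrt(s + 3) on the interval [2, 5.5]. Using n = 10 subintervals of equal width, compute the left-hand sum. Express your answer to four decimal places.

8.9480

Δs = (5.5 − 2)/10 = 0.35.
Left endpoints: 2, 2.35, 2.7, 3.05, 3.4, 3.75, 4.1, 4.45, 4.8, 5.15.
g(2) ≈ 2.2361, g(2.35) ≈ 2.3130, g(2.7) ≈ 2.3875, g(3.05) ≈ 2.4597, g(3.4) ≈ 2.5298, g(3.75) ≈ 2.5981, g(4.1) ≈ 2.6646, g(4.45) ≈ 2.7295, g(4.8) ≈ 2.7928, g(5.15) ≈ 2.8548.
Sum = Δs · [g(2) + g(2.35) + g(2.7) + ...].
Sum ≈ 8.9480.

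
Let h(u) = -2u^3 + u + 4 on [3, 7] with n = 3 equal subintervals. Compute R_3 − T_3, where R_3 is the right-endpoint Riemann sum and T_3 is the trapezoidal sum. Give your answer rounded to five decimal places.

-418.66667

R_3 ≈ -1578.2222222.
T_3 ≈ -1159.5555556.
R_3 − T_3 ≈ -418.66667.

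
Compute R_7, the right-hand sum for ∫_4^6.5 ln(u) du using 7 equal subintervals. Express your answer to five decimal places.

4.20721

Δu = (6.5 − 4)/7 = 5/14.
Right endpoints: 61/14, 33/7, 71/14, 38/7, 81/14, 43/7, 6.5.
f(61/14) ≈ 1.47182, f(33/7) ≈ 1.55060, f(71/14) ≈ 1.62362, f(38/7) ≈ 1.69168, f(81/14) ≈ 1.75539, f(43/7) ≈ 1.81529, f(6.5) ≈ 1.87180.
Sum = Δu · [f(61/14) + f(33/7) + f(71/14) + ...].
Sum ≈ 4.20721.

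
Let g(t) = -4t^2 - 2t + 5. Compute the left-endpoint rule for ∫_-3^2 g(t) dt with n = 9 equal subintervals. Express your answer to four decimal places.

-20.4733

Δt = (2 − (-3))/9 = 5/9.
Left endpoints: -3, -22/9, -17/9, -4/3, -7/9, -2/9, 1/3, 8/9, 13/9.
g(-3) = -25, g(-22/9) = -1135/81, g(-17/9) = -445/81, g(-4/3) = 5/9, g(-7/9) = 335/81, g(-2/9) = 425/81, g(1/3) = 35/9, g(8/9) = 5/81, g(13/9) = -505/81.
Sum = Δt · [g(-3) + g(-22/9) + g(-17/9) + ...].
Sum ≈ -20.4733.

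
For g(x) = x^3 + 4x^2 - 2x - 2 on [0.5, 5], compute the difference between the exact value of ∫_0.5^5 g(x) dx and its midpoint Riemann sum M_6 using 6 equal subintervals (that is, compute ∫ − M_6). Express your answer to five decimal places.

2.58398

Exact integral: ∫_0.5^5 g(x) dx = 288.984375.
M_6 ≈ 286.4003906.
Error ≈ 288.984375 − 286.4003906 ≈ 2.58398.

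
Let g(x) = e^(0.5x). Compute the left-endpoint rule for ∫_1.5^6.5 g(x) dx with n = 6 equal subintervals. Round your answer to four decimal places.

Δx = (6.5 − 1.5)/6 = 5/6.
Left endpoints: 1.5, 7/3, 19/6, 4, 29/6, 17/3.
g(1.5) ≈ 2.1170, g(7/3) ≈ 3.2113, g(19/6) ≈ 4.8712, g(4) ≈ 7.3891, g(29/6) ≈ 11.2084, g(17/3) ≈ 17.0020.
Sum = Δx · [g(1.5) + g(7/3) + g(19/6) + ...].
Sum ≈ 38.1658.

38.1658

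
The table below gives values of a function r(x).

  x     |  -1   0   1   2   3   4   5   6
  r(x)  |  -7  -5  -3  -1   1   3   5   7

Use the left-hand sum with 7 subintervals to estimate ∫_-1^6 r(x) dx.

-7

Δx = 1.
Sum = 1·[(-7) + (-5) + (-3) + (-1) + 1 + 3 + 5] = -7.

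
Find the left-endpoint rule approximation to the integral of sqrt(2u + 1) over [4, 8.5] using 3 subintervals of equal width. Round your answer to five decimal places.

15.50563

Δu = (8.5 − 4)/3 = 1.5.
Left endpoints: 4, 5.5, 7.
f(4) ≈ 3.00000, f(5.5) ≈ 3.46410, f(7) ≈ 3.87298.
Sum = Δu · [f(4) + f(5.5) + f(7)].
Sum ≈ 15.50563.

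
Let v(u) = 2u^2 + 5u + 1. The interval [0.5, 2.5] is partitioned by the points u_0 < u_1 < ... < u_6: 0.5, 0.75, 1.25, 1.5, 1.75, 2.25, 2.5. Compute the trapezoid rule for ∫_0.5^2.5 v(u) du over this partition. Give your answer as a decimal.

27.4375

Subinterval widths: 0.25, 0.5, 0.25, 0.25, 0.5, 0.25.
v(0.5) = 4, v(0.75) = 5.875, v(1.25) = 10.375, v(1.5) = 13, v(1.75) = 15.875, v(2.25) = 22.375, v(2.5) = 26.
On each subinterval the trapezoid contributes (Δu_i/2)·[v(u_{i-1}) + v(u_i)].
Sum = 27.4375.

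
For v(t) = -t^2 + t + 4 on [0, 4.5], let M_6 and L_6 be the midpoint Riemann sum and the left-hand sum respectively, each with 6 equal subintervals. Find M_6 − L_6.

M_6 = -2.0390625.
L_6 = 3.234375.
M_6 − L_6 = -5.2734375.

-5.2734375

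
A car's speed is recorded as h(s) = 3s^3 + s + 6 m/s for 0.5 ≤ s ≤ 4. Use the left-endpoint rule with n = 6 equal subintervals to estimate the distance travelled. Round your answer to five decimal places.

167.93620

Δs = (4 − 0.5)/6 = 7/12.
Left endpoints: 0.5, 13/12, 5/3, 2.25, 17/6, 41/12.
h(0.5) = 6.875, h(13/12) = 6277/576, h(5/3) = 194/9, h(2.25) = 42.421875, h(17/6) = 5549/72, h(41/12) = 74345/576.
Sum = Δs · [h(0.5) + h(13/12) + h(5/3) + ...].
Sum ≈ 167.93620.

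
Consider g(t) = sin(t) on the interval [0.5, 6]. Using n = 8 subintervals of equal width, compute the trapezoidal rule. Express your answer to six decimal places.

Δt = (6 − 0.5)/8 = 0.6875.
g(0.5) ≈ 0.479426, g(1.1875) ≈ 0.927437, g(1.875) ≈ 0.954086, g(2.5625) ≈ 0.547265, g(3.25) ≈ -0.108195, g(3.9375) ≈ -0.714499, g(4.625) ≈ -0.996184, g(5.3125) ≈ -0.825273, g(6) ≈ -0.279415.
T_8 = (Δt/2)·[g(t_0) + 2g(t_1) + ... + 2g(t_{7}) + g(t_8)].
Sum ≈ -0.079309.

-0.079309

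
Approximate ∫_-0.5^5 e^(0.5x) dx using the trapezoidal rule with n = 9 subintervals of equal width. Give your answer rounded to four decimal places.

Δx = (5 − (-0.5))/9 = 11/18.
f(-0.5) ≈ 0.7788, f(1/9) ≈ 1.0571, f(13/18) ≈ 1.4349, f(4/3) ≈ 1.9477, f(35/18) ≈ 2.6438, f(23/9) ≈ 3.5887, f(19/6) ≈ 4.8712, f(34/9) ≈ 6.6120, f(79/18) ≈ 8.9750, f(5) ≈ 12.1825.
T_9 = (Δx/2)·[f(x_0) + 2f(x_1) + ... + 2f(x_{8}) + f(x_9)].
Sum ≈ 22.9846.

22.9846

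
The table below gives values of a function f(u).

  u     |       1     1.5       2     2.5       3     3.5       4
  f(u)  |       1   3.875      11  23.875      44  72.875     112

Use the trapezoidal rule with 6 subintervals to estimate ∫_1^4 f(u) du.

106.0625

Δu = 0.5.
T_6 = (0.5/2)·[1 + 2·3.875 + 2·11 + 2·23.875 + 2·44 + 2·72.875 + 112] = 106.0625.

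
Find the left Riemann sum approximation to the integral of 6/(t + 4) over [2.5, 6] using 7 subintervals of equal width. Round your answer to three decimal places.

2.667

Δt = (6 − 2.5)/7 = 0.5.
Left endpoints: 2.5, 3, 3.5, 4, 4.5, 5, 5.5.
f(2.5) = 12/13, f(3) = 6/7, f(3.5) = 0.8, f(4) = 0.75, f(4.5) = 12/17, f(5) = 2/3, f(5.5) = 12/19.
Sum = Δt · [f(2.5) + f(3) + f(3.5) + ...].
Sum ≈ 2.667.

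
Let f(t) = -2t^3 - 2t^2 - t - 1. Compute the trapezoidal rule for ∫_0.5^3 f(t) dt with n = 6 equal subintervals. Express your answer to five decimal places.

-66.16464

Δt = (3 − 0.5)/6 = 5/12.
f(0.5) = -2.25, f(11/12) = -4439/864, f(4/3) = -287/27, f(1.75) = -19.59375, f(13/6) = -3553/108, f(31/12) = -44419/864, f(3) = -76.
T_6 = (Δt/2)·[f(t_0) + 2f(t_1) + ... + 2f(t_{5}) + f(t_6)].
Sum ≈ -66.16464.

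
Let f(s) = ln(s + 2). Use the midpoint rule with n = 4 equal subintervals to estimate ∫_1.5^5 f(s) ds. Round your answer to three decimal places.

Δs = (5 − 1.5)/4 = 0.875.
Midpoints: 1.9375, 2.8125, 3.6875, 4.5625.
f(1.9375) ≈ 1.371, f(2.8125) ≈ 1.571, f(3.6875) ≈ 1.738, f(4.5625) ≈ 1.881.
Sum = Δs · [f(1.9375) + f(2.8125) + f(3.6875) + f(4.5625)].
Sum ≈ 5.741.

5.741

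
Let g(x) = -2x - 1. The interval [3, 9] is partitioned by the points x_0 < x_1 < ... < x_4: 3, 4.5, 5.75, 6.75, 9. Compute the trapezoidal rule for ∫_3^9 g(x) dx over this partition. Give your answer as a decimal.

-78

Subinterval widths: 1.5, 1.25, 1, 2.25.
g(3) = -7, g(4.5) = -10, g(5.75) = -12.5, g(6.75) = -14.5, g(9) = -19.
On each subinterval the trapezoid contributes (Δx_i/2)·[g(x_{i-1}) + g(x_i)].
Sum = -78.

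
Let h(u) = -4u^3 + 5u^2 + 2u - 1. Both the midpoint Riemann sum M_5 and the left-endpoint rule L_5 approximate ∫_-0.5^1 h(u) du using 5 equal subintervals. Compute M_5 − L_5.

0.27

M_5 = 0.165.
L_5 = -0.105.
M_5 − L_5 = 0.27.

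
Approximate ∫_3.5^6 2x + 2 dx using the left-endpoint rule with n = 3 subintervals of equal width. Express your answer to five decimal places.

Δx = (6 − 3.5)/3 = 5/6.
Left endpoints: 3.5, 13/3, 31/6.
f(3.5) = 9, f(13/3) = 32/3, f(31/6) = 37/3.
Sum = Δx · [f(3.5) + f(13/3) + f(31/6)].
Sum ≈ 26.66667.

26.66667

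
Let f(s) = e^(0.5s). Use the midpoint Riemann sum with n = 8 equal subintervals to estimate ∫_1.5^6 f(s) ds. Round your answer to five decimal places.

Δs = (6 − 1.5)/8 = 0.5625.
Midpoints: 1.78125, 2.34375, 2.90625, 3.46875, 4.03125, 4.59375, 5.15625, 5.71875.
f(1.78125) ≈ 2.43665, f(2.34375) ≈ 3.22804, f(2.90625) ≈ 4.27646, f(3.46875) ≈ 5.66539, f(4.03125) ≈ 7.50542, f(4.59375) ≈ 9.94306, f(5.15625) ≈ 13.17242, f(5.71875) ≈ 17.45062.
Sum = Δs · [f(1.78125) + f(2.34375) + f(2.90625) + ...].
Sum ≈ 35.81890.

35.81890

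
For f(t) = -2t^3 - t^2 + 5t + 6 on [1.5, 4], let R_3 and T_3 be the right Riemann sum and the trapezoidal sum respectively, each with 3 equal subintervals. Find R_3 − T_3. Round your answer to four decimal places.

-51.0417

R_3 ≈ -152.407407.
T_3 ≈ -101.365741.
R_3 − T_3 ≈ -51.0417.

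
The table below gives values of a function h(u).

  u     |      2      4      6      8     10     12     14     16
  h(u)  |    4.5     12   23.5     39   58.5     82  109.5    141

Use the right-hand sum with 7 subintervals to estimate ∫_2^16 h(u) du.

Δu = 2.
Sum = 2·[12 + 23.5 + 39 + 58.5 + 82 + 109.5 + 141] = 931.

931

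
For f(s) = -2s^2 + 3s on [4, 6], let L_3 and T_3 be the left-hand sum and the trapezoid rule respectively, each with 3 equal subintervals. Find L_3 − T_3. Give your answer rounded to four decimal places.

L_3 ≈ -60.296296.
T_3 ≈ -71.629630.
L_3 − T_3 ≈ 11.3333.

11.3333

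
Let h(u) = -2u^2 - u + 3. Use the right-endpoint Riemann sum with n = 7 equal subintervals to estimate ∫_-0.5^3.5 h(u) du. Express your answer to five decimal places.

Δu = (3.5 − (-0.5))/7 = 4/7.
Right endpoints: 1/14, 9/14, 17/14, 25/14, 33/14, 41/14, 3.5.
h(1/14) = 143/49, h(9/14) = 75/49, h(17/14) = -57/49, h(25/14) = -253/49, h(33/14) = -513/49, h(41/14) = -837/49, h(3.5) = -25.
Sum = Δu · [h(1/14) + h(9/14) + h(17/14) + ...].
Sum ≈ -31.10204.

-31.10204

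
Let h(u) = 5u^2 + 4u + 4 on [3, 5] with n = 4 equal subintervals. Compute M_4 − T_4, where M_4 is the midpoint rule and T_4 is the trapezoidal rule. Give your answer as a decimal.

M_4 = 203.125.
T_4 = 203.75.
M_4 − T_4 = -0.625.

-0.625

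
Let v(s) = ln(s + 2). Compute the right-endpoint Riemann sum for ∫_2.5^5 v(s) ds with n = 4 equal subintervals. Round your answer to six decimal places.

Δs = (5 − 2.5)/4 = 0.625.
Right endpoints: 3.125, 3.75, 4.375, 5.
v(3.125) ≈ 1.634131, v(3.75) ≈ 1.749200, v(4.375) ≈ 1.852384, v(5) ≈ 1.945910.
Sum = Δs · [v(3.125) + v(3.75) + v(4.375) + v(5)].
Sum ≈ 4.488515.

4.488515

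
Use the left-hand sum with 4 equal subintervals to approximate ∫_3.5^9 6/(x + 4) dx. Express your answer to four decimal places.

3.5441

Δx = (9 − 3.5)/4 = 1.375.
Left endpoints: 3.5, 4.875, 6.25, 7.625.
f(3.5) = 0.8, f(4.875) = 48/71, f(6.25) = 24/41, f(7.625) = 16/31.
Sum = Δx · [f(3.5) + f(4.875) + f(6.25) + f(7.625)].
Sum ≈ 3.5441.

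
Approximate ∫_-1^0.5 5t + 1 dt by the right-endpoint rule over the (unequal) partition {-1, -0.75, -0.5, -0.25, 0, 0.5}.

Subinterval widths: 0.25, 0.25, 0.25, 0.25, 0.5.
Right endpoints: -0.75, -0.5, -0.25, 0, 0.5.
f(-0.75) = -2.75, f(-0.5) = -1.5, f(-0.25) = -0.25, f(0) = 1, f(0.5) = 3.5.
Sum = Σ Δt_i · f(t_i).
Sum = 0.875.

0.875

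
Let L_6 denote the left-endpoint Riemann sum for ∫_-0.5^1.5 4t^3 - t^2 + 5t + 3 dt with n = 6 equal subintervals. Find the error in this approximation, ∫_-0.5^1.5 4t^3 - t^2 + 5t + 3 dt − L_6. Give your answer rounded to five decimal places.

Exact integral: ∫_-0.5^1.5 f(t) dt ≈ 14.8333333.
L_6 ≈ 11.3518519.
Error ≈ 14.8333333 − 11.3518519 ≈ 3.48148.

3.48148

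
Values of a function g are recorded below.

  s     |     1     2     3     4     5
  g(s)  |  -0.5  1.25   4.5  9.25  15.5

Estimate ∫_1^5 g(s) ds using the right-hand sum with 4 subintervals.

30.5

Δs = 1.
Sum = 1·[1.25 + 4.5 + 9.25 + 15.5] = 30.5.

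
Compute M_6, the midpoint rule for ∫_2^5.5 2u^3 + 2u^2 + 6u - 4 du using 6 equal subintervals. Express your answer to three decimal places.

Δu = (5.5 − 2)/6 = 7/12.
Midpoints: 55/24, 2.875, 83/24, 97/24, 4.625, 125/24.
f(55/24) = 306367/6912, f(2.875) = 77.30859375, f(83/24) = 852899/6912, f(97/24) = 1278457/6912, f(4.625) = 264.39453125, f(125/24) = 2516477/6912.
Sum = Δu · [f(55/24) + f(2.875) + f(83/24) + ...].
Sum ≈ 617.433.

617.433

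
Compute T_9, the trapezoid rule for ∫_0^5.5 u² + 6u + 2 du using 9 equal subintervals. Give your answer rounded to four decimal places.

Δu = (5.5 − 0)/9 = 11/18.
f(0) = 2, f(11/18) = 1957/324, f(11/9) = 877/81, f(11/6) = 589/36, f(22/9) = 1834/81, f(55/18) = 9613/324, f(11/3) = 337/9, f(77/18) = 14893/324, f(44/9) = 4474/81, f(5.5) = 65.25.
T_9 = (Δu/2)·[f(u_0) + 2f(u_1) + ... + 2f(u_{8}) + f(u_9)].
Sum ≈ 157.5507.

157.5507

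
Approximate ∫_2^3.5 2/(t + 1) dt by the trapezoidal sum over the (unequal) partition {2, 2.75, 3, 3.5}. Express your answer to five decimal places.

0.81528

Subinterval widths: 0.75, 0.25, 0.5.
f(2) = 2/3, f(2.75) = 8/15, f(3) = 0.5, f(3.5) = 4/9.
On each subinterval the trapezoid contributes (Δt_i/2)·[f(t_{i-1}) + f(t_i)].
Sum ≈ 0.81528.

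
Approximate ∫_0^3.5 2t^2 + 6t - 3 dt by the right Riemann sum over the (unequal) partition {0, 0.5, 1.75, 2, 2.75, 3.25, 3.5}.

72.4375

Subinterval widths: 0.5, 1.25, 0.25, 0.75, 0.5, 0.25.
Right endpoints: 0.5, 1.75, 2, 2.75, 3.25, 3.5.
f(0.5) = 0.5, f(1.75) = 13.625, f(2) = 17, f(2.75) = 28.625, f(3.25) = 37.625, f(3.5) = 42.5.
Sum = Σ Δt_i · f(t_i).
Sum = 72.4375.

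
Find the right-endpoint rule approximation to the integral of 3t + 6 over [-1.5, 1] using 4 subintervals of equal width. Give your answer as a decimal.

Δt = (1 − (-1.5))/4 = 0.625.
Right endpoints: -0.875, -0.25, 0.375, 1.
f(-0.875) = 3.375, f(-0.25) = 5.25, f(0.375) = 7.125, f(1) = 9.
Sum = Δt · [f(-0.875) + f(-0.25) + f(0.375) + f(1)].
Sum = 15.46875.

15.46875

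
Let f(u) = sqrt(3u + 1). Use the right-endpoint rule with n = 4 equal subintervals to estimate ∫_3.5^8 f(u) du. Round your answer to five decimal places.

20.00147

Δu = (8 − 3.5)/4 = 1.125.
Right endpoints: 4.625, 5.75, 6.875, 8.
f(4.625) ≈ 3.85681, f(5.75) ≈ 4.27200, f(6.875) ≈ 4.65027, f(8) ≈ 5.00000.
Sum = Δu · [f(4.625) + f(5.75) + f(6.875) + f(8)].
Sum ≈ 20.00147.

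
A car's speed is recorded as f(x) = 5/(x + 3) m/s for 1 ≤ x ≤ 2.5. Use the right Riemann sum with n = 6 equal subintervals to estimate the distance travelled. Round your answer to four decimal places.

Δx = (2.5 − 1)/6 = 0.25.
Right endpoints: 1.25, 1.5, 1.75, 2, 2.25, 2.5.
f(1.25) = 20/17, f(1.5) = 10/9, f(1.75) = 20/19, f(2) = 1, f(2.25) = 20/21, f(2.5) = 10/11.
Sum = Δx · [f(1.25) + f(1.5) + f(1.75) + ...].
Sum ≈ 1.5504.

1.5504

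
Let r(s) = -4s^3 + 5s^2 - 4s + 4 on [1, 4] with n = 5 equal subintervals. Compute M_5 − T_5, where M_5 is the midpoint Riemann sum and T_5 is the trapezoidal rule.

M_5 = -165.75.
T_5 = -172.5.
M_5 − T_5 = 6.75.

6.75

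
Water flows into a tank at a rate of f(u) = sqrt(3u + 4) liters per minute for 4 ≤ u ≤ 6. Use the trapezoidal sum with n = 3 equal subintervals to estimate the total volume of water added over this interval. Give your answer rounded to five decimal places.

8.70666

Δu = (6 − 4)/3 = 2/3.
f(4) ≈ 4.00000, f(14/3) ≈ 4.24264, f(16/3) ≈ 4.47214, f(6) ≈ 4.69042.
T_3 = (Δu/2)·[f(u_0) + 2f(u_1) + 2f(u_2) + f(u_3)].
Sum ≈ 8.70666.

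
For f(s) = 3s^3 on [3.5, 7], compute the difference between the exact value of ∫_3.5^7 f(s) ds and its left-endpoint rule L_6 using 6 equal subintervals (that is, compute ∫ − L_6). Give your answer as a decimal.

253.23046875

Exact integral: ∫_3.5^7 f(s) ds = 1688.203125.
L_6 = 1434.97265625.
Error = 1688.203125 − 1434.97265625 = 253.23046875.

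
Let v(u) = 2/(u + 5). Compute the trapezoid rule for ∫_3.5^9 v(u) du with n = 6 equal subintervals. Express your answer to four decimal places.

0.9992

Δu = (9 − 3.5)/6 = 11/12.
v(3.5) = 4/17, v(53/12) = 24/113, v(16/3) = 6/31, v(6.25) = 8/45, v(43/6) = 12/73, v(97/12) = 24/157, v(9) = 1/7.
T_6 = (Δu/2)·[v(u_0) + 2v(u_1) + ... + 2v(u_{5}) + v(u_6)].
Sum ≈ 0.9992.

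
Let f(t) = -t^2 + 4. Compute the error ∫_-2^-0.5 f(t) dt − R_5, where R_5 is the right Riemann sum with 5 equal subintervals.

-0.54

Exact integral: ∫_-2^-0.5 f(t) dt = 3.375.
R_5 = 3.915.
Error = 3.375 − 3.915 = -0.54.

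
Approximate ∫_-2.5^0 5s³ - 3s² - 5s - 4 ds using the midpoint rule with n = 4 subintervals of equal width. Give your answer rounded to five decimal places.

-57.05811

Δs = (0 − (-2.5))/4 = 0.625.
Midpoints: -2.1875, -1.5625, -0.9375, -0.3125.
f(-2.1875) = -244759/4096, f(-1.5625) = -92509/4096, f(-0.9375) = -24859/4096, f(-0.3125) = -11809/4096.
Sum = Δs · [f(-2.1875) + f(-1.5625) + f(-0.9375) + f(-0.3125)].
Sum ≈ -57.05811.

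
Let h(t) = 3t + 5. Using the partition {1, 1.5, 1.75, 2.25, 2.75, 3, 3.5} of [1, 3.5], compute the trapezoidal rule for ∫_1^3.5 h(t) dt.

29.375

Subinterval widths: 0.5, 0.25, 0.5, 0.5, 0.25, 0.5.
h(1) = 8, h(1.5) = 9.5, h(1.75) = 10.25, h(2.25) = 11.75, h(2.75) = 13.25, h(3) = 14, h(3.5) = 15.5.
On each subinterval the trapezoid contributes (Δt_i/2)·[h(t_{i-1}) + h(t_i)].
Sum = 29.375.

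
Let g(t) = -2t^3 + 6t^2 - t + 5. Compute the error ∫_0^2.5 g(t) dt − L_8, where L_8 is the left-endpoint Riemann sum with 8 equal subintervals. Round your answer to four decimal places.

0.6470

Exact integral: ∫_0^2.5 g(t) dt = 21.09375.
L_8 ≈ 20.446777.
Error ≈ 21.09375 − 20.446777 ≈ 0.6470.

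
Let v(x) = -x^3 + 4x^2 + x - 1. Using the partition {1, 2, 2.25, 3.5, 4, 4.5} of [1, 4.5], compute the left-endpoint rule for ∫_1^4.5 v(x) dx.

23.69921875

Subinterval widths: 1, 0.25, 1.25, 0.5, 0.5.
Left endpoints: 1, 2, 2.25, 3.5, 4.
v(1) = 3, v(2) = 9, v(2.25) = 10.109375, v(3.5) = 8.625, v(4) = 3.
Sum = Σ Δx_i · v(x_i).
Sum = 23.69921875.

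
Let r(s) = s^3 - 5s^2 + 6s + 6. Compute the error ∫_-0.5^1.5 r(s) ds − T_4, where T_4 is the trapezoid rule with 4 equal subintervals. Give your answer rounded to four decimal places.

0.2917

Exact integral: ∫_-0.5^1.5 r(s) ds ≈ 13.416667.
T_4 = 13.125.
Error ≈ 13.416667 − 13.125 ≈ 0.2917.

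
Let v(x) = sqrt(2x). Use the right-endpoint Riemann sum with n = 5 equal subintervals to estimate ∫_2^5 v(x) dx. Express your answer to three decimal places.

Δx = (5 − 2)/5 = 0.6.
Right endpoints: 2.6, 3.2, 3.8, 4.4, 5.
v(2.6) ≈ 2.280, v(3.2) ≈ 2.530, v(3.8) ≈ 2.757, v(4.4) ≈ 2.966, v(5) ≈ 3.162.
Sum = Δx · [v(2.6) + v(3.2) + v(3.8) + v(4.4) + v(5)].
Sum ≈ 8.217.

8.217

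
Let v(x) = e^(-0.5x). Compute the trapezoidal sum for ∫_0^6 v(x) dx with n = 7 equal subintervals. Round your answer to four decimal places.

Δx = (6 − 0)/7 = 6/7.
v(0) ≈ 1.0000, v(6/7) ≈ 0.6514, v(12/7) ≈ 0.4244, v(18/7) ≈ 0.2765, v(24/7) ≈ 0.1801, v(30/7) ≈ 0.1173, v(36/7) ≈ 0.0764, v(6) ≈ 0.0498.
T_7 = (Δx/2)·[v(x_0) + 2v(x_1) + ... + 2v(x_{6}) + v(x_7)].
Sum ≈ 1.9294.

1.9294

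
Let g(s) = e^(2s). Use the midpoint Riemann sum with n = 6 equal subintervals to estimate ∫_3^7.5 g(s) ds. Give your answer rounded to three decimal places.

Δs = (7.5 − 3)/6 = 0.75.
Midpoints: 3.375, 4.125, 4.875, 5.625, 6.375, 7.125.
g(3.375) ≈ 854.059, g(4.125) ≈ 3827.626, g(4.875) ≈ 17154.229, g(5.625) ≈ 76879.920, g(6.375) ≈ 344551.896, g(7.125) ≈ 1544174.467.
Sum = Δs · [g(3.375) + g(4.125) + g(4.875) + ...].
Sum ≈ 1490581.647.

1490581.647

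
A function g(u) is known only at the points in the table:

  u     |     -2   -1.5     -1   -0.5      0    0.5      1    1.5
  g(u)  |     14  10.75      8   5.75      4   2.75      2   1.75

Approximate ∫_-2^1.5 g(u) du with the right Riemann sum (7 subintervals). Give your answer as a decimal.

17.5

Δu = 0.5.
Sum = 0.5·[10.75 + 8 + 5.75 + 4 + 2.75 + 2 + 1.75] = 17.5.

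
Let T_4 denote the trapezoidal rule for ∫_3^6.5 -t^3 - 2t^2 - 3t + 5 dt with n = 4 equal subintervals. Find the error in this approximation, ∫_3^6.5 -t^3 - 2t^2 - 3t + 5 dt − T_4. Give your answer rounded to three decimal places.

7.257

Exact integral: ∫_3^6.5 f(t) dt ≈ -623.47396.
T_4 ≈ -630.73145.
Error ≈ -623.47396 − (-630.73145) ≈ 7.257.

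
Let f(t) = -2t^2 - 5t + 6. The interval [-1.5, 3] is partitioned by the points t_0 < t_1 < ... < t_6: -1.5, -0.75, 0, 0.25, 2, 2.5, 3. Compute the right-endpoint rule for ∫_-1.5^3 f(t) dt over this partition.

-31.875

Subinterval widths: 0.75, 0.75, 0.25, 1.75, 0.5, 0.5.
Right endpoints: -0.75, 0, 0.25, 2, 2.5, 3.
f(-0.75) = 8.625, f(0) = 6, f(0.25) = 4.625, f(2) = -12, f(2.5) = -19, f(3) = -27.
Sum = Σ Δt_i · f(t_i).
Sum = -31.875.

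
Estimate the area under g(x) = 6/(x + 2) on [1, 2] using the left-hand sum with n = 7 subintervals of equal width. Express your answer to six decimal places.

1.762303

Δx = (2 − 1)/7 = 1/7.
Left endpoints: 1, 8/7, 9/7, 10/7, 11/7, 12/7, 13/7.
g(1) = 2, g(8/7) = 21/11, g(9/7) = 42/23, g(10/7) = 1.75, g(11/7) = 1.68, g(12/7) = 21/13, g(13/7) = 14/9.
Sum = Δx · [g(1) + g(8/7) + g(9/7) + ...].
Sum ≈ 1.762303.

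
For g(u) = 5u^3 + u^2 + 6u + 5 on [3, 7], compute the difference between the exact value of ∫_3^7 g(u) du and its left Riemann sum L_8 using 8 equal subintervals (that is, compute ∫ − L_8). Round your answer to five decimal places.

398.33333

Exact integral: ∫_3^7 g(u) du ≈ 3145.3333333.
L_8 = 2747.
Error ≈ 3145.3333333 − 2747 ≈ 398.33333.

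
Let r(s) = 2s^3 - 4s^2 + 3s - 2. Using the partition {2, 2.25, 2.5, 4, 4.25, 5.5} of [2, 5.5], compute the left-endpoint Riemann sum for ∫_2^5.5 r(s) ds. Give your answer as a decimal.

153.984375

Subinterval widths: 0.25, 0.25, 1.5, 0.25, 1.25.
Left endpoints: 2, 2.25, 2.5, 4, 4.25.
r(2) = 4, r(2.25) = 7.28125, r(2.5) = 11.75, r(4) = 74, r(4.25) = 92.03125.
Sum = Σ Δs_i · r(s_i).
Sum = 153.984375.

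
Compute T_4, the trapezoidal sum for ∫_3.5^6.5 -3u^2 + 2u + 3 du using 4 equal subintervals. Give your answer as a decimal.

-193.59375

Δu = (6.5 − 3.5)/4 = 0.75.
f(3.5) = -26.75, f(4.25) = -42.6875, f(5) = -62, f(5.75) = -84.6875, f(6.5) = -110.75.
T_4 = (Δu/2)·[f(u_0) + 2f(u_1) + 2f(u_2) + 2f(u_3) + f(u_4)].
Sum = -193.59375.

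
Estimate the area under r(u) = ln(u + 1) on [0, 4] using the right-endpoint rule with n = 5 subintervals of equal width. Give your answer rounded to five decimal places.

4.64928

Δu = (4 − 0)/5 = 0.8.
Right endpoints: 0.8, 1.6, 2.4, 3.2, 4.
r(0.8) ≈ 0.58779, r(1.6) ≈ 0.95551, r(2.4) ≈ 1.22378, r(3.2) ≈ 1.43508, r(4) ≈ 1.60944.
Sum = Δu · [r(0.8) + r(1.6) + r(2.4) + r(3.2) + r(4)].
Sum ≈ 4.64928.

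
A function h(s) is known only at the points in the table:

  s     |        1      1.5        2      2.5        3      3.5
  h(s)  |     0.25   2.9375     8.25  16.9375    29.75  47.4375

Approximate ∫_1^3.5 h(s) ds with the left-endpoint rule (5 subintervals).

29.0625

Δs = 0.5.
Sum = 0.5·[0.25 + 2.9375 + 8.25 + 16.9375 + 29.75] = 29.0625.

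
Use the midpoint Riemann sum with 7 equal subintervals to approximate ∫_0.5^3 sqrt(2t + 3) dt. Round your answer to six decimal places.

Δt = (3 − 0.5)/7 = 5/14.
Midpoints: 19/28, 29/28, 39/28, 1.75, 59/28, 69/28, 79/28.
f(19/28) ≈ 2.087377, f(29/28) ≈ 2.251983, f(39/28) ≈ 2.405351, f(1.75) ≈ 2.549510, f(59/28) ≈ 2.685942, f(69/28) ≈ 2.815772, f(79/28) ≈ 2.939874.
Sum = Δt · [f(19/28) + f(29/28) + f(39/28) + ...].
Sum ≈ 6.334218.

6.334218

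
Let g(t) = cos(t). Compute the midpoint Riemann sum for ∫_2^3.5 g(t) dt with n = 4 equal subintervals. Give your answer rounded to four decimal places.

-1.2675

Δt = (3.5 − 2)/4 = 0.375.
Midpoints: 2.1875, 2.5625, 2.9375, 3.3125.
g(2.1875) ≈ -0.5783, g(2.5625) ≈ -0.8370, g(2.9375) ≈ -0.9792, g(3.3125) ≈ -0.9854.
Sum = Δt · [g(2.1875) + g(2.5625) + g(2.9375) + g(3.3125)].
Sum ≈ -1.2675.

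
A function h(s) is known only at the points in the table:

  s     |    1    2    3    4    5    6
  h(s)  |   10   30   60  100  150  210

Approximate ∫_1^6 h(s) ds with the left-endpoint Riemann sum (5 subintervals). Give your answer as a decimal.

Δs = 1.
Sum = 1·[10 + 30 + 60 + 100 + 150] = 350.

350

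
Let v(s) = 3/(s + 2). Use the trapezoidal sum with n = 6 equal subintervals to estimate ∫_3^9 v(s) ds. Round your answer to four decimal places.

Δs = (9 − 3)/6 = 1.
v(3) = 0.6, v(4) = 0.5, v(5) = 3/7, v(6) = 0.375, v(7) = 1/3, v(8) = 0.3, v(9) = 3/11.
T_6 = (Δs/2)·[v(s_0) + 2v(s_1) + ... + 2v(s_{5}) + v(s_6)].
Sum ≈ 2.3733.

2.3733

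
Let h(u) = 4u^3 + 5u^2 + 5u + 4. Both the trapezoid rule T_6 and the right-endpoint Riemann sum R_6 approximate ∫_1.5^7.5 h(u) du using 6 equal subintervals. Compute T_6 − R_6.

T_6 = 4074.5.
R_6 = 5061.5.
T_6 − R_6 = -987.

-987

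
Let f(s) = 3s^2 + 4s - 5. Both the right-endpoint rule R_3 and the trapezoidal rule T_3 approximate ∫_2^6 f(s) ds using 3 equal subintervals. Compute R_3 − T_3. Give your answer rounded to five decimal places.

R_3 ≈ 330.2222222.
T_3 ≈ 255.5555556.
R_3 − T_3 ≈ 74.66667.

74.66667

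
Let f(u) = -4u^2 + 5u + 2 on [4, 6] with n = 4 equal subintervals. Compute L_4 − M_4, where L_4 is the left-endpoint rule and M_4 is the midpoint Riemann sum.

17

L_4 = -131.5.
M_4 = -148.5.
L_4 − M_4 = 17.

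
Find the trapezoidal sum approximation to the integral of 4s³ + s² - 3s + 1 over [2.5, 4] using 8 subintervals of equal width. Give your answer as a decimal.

Δs = (4 − 2.5)/8 = 0.1875.
f(2.5) = 62.25, f(2.6875) = 79671/1024, f(2.875) = 95.6953125, f(3.0625) = 118869/1024, f(3.25) = 139.125, f(3.4375) = 168939/1024, f(3.625) = 193.8046875, f(3.8125) = 231177/1024, f(4) = 261.
T_8 = (Δs/2)·[f(s_0) + 2f(s_1) + ... + 2f(s_{7}) + f(s_8)].
Sum = 220.2890625.

220.2890625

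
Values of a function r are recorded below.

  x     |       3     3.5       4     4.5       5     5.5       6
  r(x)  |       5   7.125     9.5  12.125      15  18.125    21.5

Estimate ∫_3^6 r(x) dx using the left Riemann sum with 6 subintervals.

33.4375

Δx = 0.5.
Sum = 0.5·[5 + 7.125 + 9.5 + 12.125 + 15 + 18.125] = 33.4375.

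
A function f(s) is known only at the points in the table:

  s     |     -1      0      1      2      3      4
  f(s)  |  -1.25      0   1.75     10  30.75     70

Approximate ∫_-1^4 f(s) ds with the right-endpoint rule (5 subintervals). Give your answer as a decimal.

Δs = 1.
Sum = 1·[0 + 1.75 + 10 + 30.75 + 70] = 112.5.

112.5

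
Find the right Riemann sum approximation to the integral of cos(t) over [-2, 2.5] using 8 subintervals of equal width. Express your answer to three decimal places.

1.360

Δt = (2.5 − (-2))/8 = 0.5625.
Right endpoints: -1.4375, -0.875, -0.3125, 0.25, 0.8125, 1.375, 1.9375, 2.5.
f(-1.4375) ≈ 0.133, f(-0.875) ≈ 0.641, f(-0.3125) ≈ 0.952, f(0.25) ≈ 0.969, f(0.8125) ≈ 0.688, f(1.375) ≈ 0.195, f(1.9375) ≈ -0.359, f(2.5) ≈ -0.801.
Sum = Δt · [f(-1.4375) + f(-0.875) + f(-0.3125) + ...].
Sum ≈ 1.360.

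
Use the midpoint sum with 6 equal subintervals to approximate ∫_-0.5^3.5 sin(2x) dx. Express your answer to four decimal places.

-0.1151

Δx = (3.5 − (-0.5))/6 = 2/3.
Midpoints: -1/6, 0.5, 7/6, 11/6, 2.5, 19/6.
f(-1/6) ≈ -0.3272, f(0.5) ≈ 0.8415, f(7/6) ≈ 0.7231, f(11/6) ≈ -0.5013, f(2.5) ≈ -0.9589, f(19/6) ≈ 0.0501.
Sum = Δx · [f(-1/6) + f(0.5) + f(7/6) + ...].
Sum ≈ -0.1151.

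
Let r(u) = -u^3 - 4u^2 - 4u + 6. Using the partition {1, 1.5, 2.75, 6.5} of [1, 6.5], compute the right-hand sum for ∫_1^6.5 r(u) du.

Subinterval widths: 0.5, 1.25, 3.75.
Right endpoints: 1.5, 2.75, 6.5.
r(1.5) = -12.375, r(2.75) = -56.046875, r(6.5) = -463.625.
Sum = Σ Δu_i · r(u_i).
Sum = -1814.83984375.

-1814.83984375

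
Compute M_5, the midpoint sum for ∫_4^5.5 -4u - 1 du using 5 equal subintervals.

-30

Δu = (5.5 − 4)/5 = 0.3.
Midpoints: 4.15, 4.45, 4.75, 5.05, 5.35.
f(4.15) = -17.6, f(4.45) = -18.8, f(4.75) = -20, f(5.05) = -21.2, f(5.35) = -22.4.
Sum = Δu · [f(4.15) + f(4.45) + f(4.75) + f(5.05) + f(5.35)].
Sum = -30.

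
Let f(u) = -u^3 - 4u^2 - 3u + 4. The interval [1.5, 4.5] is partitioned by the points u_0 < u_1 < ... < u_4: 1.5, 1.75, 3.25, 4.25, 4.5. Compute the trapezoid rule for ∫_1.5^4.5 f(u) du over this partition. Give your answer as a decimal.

Subinterval widths: 0.25, 1.5, 1, 0.25.
f(1.5) = -12.875, f(1.75) = -18.859375, f(3.25) = -82.328125, f(4.25) = -157.765625, f(4.5) = -181.625.
On each subinterval the trapezoid contributes (Δu_i/2)·[f(u_{i-1}) + f(u_i)].
Sum = -242.328125.

-242.328125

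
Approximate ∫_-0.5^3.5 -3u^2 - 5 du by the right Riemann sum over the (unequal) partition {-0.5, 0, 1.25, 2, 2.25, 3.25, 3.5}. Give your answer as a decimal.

-79.53125

Subinterval widths: 0.5, 1.25, 0.75, 0.25, 1, 0.25.
Right endpoints: 0, 1.25, 2, 2.25, 3.25, 3.5.
f(0) = -5, f(1.25) = -9.6875, f(2) = -17, f(2.25) = -20.1875, f(3.25) = -36.6875, f(3.5) = -41.75.
Sum = Σ Δu_i · f(u_i).
Sum = -79.53125.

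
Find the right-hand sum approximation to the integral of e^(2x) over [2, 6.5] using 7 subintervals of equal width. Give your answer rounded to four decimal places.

393027.0303

Δx = (6.5 − 2)/7 = 9/14.
Right endpoints: 37/14, 23/7, 55/14, 32/7, 73/14, 41/7, 6.5.
f(37/14) ≈ 197.4952, f(23/7) ≈ 714.3897, f(55/14) ≈ 2584.1266, f(32/7) ≈ 9347.4340, f(73/14) ≈ 33812.0129, f(41/7) ≈ 122306.5301, f(6.5) ≈ 442413.3920.
Sum = Δx · [f(37/14) + f(23/7) + f(55/14) + ...].
Sum ≈ 393027.0303.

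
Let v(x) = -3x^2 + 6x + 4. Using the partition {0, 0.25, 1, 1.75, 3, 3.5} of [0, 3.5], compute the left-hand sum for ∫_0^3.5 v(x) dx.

14.375

Subinterval widths: 0.25, 0.75, 0.75, 1.25, 0.5.
Left endpoints: 0, 0.25, 1, 1.75, 3.
v(0) = 4, v(0.25) = 5.3125, v(1) = 7, v(1.75) = 5.3125, v(3) = -5.
Sum = Σ Δx_i · v(x_i).
Sum = 14.375.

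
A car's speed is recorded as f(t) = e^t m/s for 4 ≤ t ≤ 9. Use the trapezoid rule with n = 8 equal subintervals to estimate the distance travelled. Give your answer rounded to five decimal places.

8308.79077

Δt = (9 − 4)/8 = 0.625.
f(4) ≈ 54.59815, f(4.625) ≈ 102.00277, f(5.25) ≈ 190.56627, f(5.875) ≈ 356.02466, f(6.5) ≈ 665.14163, f(7.125) ≈ 1242.64817, f(7.75) ≈ 2321.57241, f(8.375) ≈ 4337.26828, f(9) ≈ 8103.08393.
T_8 = (Δt/2)·[f(t_0) + 2f(t_1) + ... + 2f(t_{7}) + f(t_8)].
Sum ≈ 8308.79077.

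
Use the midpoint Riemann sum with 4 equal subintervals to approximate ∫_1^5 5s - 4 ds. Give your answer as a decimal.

44

Δs = (5 − 1)/4 = 1.
Midpoints: 1.5, 2.5, 3.5, 4.5.
f(1.5) = 3.5, f(2.5) = 8.5, f(3.5) = 13.5, f(4.5) = 18.5.
Sum = Δs · [f(1.5) + f(2.5) + f(3.5) + f(4.5)].
Sum = 44.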